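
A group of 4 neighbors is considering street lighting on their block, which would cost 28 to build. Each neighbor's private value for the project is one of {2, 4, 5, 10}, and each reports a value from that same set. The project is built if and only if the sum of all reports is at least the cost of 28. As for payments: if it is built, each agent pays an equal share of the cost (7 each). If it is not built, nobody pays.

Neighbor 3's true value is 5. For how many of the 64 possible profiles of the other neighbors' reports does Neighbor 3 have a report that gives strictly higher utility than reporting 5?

Others report (4, 10, 10): truth gives -2; report 2 gives 0 > -2. Violating.
Others report (5, 10, 10): truth gives -2; report 2 gives 0 > -2. Violating.
Others report (10, 4, 10): truth gives -2; report 2 gives 0 > -2. Violating.
Others report (10, 5, 10): truth gives -2; report 2 gives 0 > -2. Violating.
Others report (2, 2, 2): truth gives 0; no alternative beats it.
Others report (2, 2, 4): truth gives 0; no alternative beats it.
(Checking all 64 profiles: 6 have a profitable deviation, 58 do not.)

6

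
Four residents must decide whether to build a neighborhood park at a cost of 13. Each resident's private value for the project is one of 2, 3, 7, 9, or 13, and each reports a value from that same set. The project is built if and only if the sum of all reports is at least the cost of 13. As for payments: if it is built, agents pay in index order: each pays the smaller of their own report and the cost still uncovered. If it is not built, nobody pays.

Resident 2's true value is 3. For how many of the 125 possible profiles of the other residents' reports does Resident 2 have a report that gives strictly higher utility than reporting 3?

Others report (2, 2, 7): truth gives 0; report 2 gives 1 > 0. Violating.
Others report (2, 2, 9): truth gives 0; report 2 gives 1 > 0. Violating.
Others report (2, 2, 13): truth gives 0; report 2 gives 1 > 0. Violating.
Others report (2, 3, 7): truth gives 0; report 2 gives 1 > 0. Violating.
Others report (2, 2, 2): truth gives 0; no alternative beats it.
Others report (2, 2, 3): truth gives 0; no alternative beats it.
(Checking all 125 profiles: 92 have a profitable deviation, 33 do not.)

92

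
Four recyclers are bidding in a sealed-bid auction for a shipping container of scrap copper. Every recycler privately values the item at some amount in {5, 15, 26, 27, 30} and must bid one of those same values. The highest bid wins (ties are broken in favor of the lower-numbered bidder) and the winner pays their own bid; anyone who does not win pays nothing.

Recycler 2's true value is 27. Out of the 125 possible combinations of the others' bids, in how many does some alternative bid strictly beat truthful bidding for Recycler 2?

18

Others bid (5, 5, 5): truth gives 0; bid 15 gives 12 > 0. Violating.
Others bid (5, 5, 15): truth gives 0; bid 15 gives 12 > 0. Violating.
Others bid (5, 5, 26): truth gives 0; bid 26 gives 1 > 0. Violating.
Others bid (5, 15, 5): truth gives 0; bid 15 gives 12 > 0. Violating.
Others bid (5, 5, 27): truth gives 0; no alternative beats it.
Others bid (5, 5, 30): truth gives 0; no alternative beats it.
(Checking all 125 profiles: 18 have a profitable deviation, 107 do not.)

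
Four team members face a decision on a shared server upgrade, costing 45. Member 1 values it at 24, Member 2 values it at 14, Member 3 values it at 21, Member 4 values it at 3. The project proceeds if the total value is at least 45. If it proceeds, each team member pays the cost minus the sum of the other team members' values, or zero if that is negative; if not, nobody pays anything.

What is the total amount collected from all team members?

11

Total value 62 ≥ cost 45, so it is built.
Member 1: others sum to 38; max(0, 45 - 38) = 7.
Member 2: others sum to 48; max(0, 45 - 48) = 0.
Member 3: others sum to 41; max(0, 45 - 41) = 4.
Member 4: others sum to 59; max(0, 45 - 59) = 0.
Total collected = 7 + 0 + 4 + 0 = 11.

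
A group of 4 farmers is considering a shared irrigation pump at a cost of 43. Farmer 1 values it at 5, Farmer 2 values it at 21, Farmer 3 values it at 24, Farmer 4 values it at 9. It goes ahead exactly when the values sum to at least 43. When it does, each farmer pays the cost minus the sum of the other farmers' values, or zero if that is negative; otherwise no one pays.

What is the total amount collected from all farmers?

13

Total value 59 ≥ cost 43, so it is built.
Farmer 1: others sum to 54; max(0, 43 - 54) = 0.
Farmer 2: others sum to 38; max(0, 43 - 38) = 5.
Farmer 3: others sum to 35; max(0, 43 - 35) = 8.
Farmer 4: others sum to 50; max(0, 43 - 50) = 0.
Total collected = 0 + 5 + 8 + 0 = 13.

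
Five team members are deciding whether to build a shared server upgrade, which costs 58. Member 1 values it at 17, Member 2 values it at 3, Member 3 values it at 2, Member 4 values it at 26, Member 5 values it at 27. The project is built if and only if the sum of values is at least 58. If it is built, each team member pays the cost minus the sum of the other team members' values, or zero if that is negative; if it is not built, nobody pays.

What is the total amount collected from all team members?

19

Total value 75 ≥ cost 58, so it is built.
Member 1: others sum to 58; max(0, 58 - 58) = 0.
Member 2: others sum to 72; max(0, 58 - 72) = 0.
Member 3: others sum to 73; max(0, 58 - 73) = 0.
Member 4: others sum to 49; max(0, 58 - 49) = 9.
Member 5: others sum to 48; max(0, 58 - 48) = 10.
Total collected = 0 + 0 + 0 + 9 + 10 = 19.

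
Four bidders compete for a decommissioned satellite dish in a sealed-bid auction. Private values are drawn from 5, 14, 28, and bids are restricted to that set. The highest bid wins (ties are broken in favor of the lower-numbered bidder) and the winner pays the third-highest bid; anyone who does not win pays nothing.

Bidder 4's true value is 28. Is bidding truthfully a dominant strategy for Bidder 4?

Check each profile of the others' bids and compare truth against every alternative bid.
Others bid (5, 5, 14): truth gives 23, best alternative gives 0.
Others bid (5, 14, 5): truth gives 23, best alternative gives 0.
Others bid (14, 5, 5): truth gives 23, best alternative gives 0.
Others bid (5, 14, 14): truth gives 14, best alternative gives 0.
Others bid (14, 5, 14): truth gives 14, best alternative gives 0.
Others bid (14, 14, 5): truth gives 14, best alternative gives 0.
(Remaining 21 profiles checked similarly; truth is weakly best in each.)
In every case the truthful bid is at least as good as any alternative, so it is a dominant strategy.

Yes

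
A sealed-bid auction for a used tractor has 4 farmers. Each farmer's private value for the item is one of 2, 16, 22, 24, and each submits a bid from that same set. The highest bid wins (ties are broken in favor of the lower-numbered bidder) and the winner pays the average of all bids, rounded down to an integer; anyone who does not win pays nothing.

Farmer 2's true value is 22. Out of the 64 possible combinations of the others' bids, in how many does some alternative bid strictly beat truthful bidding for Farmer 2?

Others bid (2, 2, 2): truth gives 15; bid 16 gives 17 > 15. Violating.
Others bid (2, 2, 16): truth gives 12; bid 16 gives 13 > 12. Violating.
Others bid (2, 2, 24): truth gives 0; bid 24 gives 9 > 0. Violating.
Others bid (2, 16, 2): truth gives 12; bid 16 gives 13 > 12. Violating.
Others bid (2, 2, 22): truth gives 10; no alternative beats it.
Others bid (2, 16, 22): truth gives 7; no alternative beats it.
(Checking all 64 profiles: 29 have a profitable deviation, 35 do not.)

29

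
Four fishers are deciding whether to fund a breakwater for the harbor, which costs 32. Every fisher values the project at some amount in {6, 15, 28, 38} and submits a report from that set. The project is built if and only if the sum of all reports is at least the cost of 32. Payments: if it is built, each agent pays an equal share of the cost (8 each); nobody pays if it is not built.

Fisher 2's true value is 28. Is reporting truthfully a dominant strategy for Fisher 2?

Check each profile of the others' reports and compare truth against every alternative report.
Others report (6, 6, 6): truth gives 20, best alternative gives 20.
Others report (6, 6, 15): truth gives 20, best alternative gives 20.
Others report (6, 6, 28): truth gives 20, best alternative gives 20.
Others report (6, 6, 38): truth gives 20, best alternative gives 20.
Others report (6, 15, 6): truth gives 20, best alternative gives 20.
Others report (6, 15, 15): truth gives 20, best alternative gives 20.
(Remaining 58 profiles checked similarly; truth is weakly best in each.)
In every case the truthful report is at least as good as any alternative, so it is a dominant strategy.

Yes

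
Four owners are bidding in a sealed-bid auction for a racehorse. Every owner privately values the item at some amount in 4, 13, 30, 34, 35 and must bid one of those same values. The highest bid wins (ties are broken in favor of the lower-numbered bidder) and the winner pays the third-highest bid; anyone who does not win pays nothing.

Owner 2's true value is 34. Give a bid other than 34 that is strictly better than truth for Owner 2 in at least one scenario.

Suppose Owner 1 bids 4, Owner 3 bids 4 and Owner 4 bids 35.
Bid 34: loses, pays 0, utility 0.
Bid 35: wins, pays 4, utility 34 - 4 = 30.
So bidding 35 beats truth here (30 > 0).

35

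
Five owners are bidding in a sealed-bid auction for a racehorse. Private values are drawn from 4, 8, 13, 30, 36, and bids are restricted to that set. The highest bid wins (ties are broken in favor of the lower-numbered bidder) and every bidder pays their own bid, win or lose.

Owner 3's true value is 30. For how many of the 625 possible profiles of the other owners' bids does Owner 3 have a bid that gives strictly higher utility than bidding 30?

517

Others bid (4, 4, 4, 4): truth gives 0; bid 8 gives 22 > 0. Violating.
Others bid (4, 4, 4, 8): truth gives 0; bid 8 gives 22 > 0. Violating.
Others bid (4, 4, 4, 13): truth gives 0; bid 13 gives 17 > 0. Violating.
Others bid (4, 4, 4, 36): truth gives -30; bid 4 gives -4 > -30. Violating.
Others bid (4, 4, 4, 30): truth gives 0; no alternative beats it.
Others bid (4, 4, 8, 30): truth gives 0; no alternative beats it.
(Checking all 625 profiles: 517 have a profitable deviation, 108 do not.)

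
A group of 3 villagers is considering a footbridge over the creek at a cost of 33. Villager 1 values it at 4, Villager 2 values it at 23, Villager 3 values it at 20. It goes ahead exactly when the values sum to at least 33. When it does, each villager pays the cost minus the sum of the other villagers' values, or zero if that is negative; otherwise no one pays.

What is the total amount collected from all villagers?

Total value 47 ≥ cost 33, so it is built.
Villager 1: others sum to 43; max(0, 33 - 43) = 0.
Villager 2: others sum to 24; max(0, 33 - 24) = 9.
Villager 3: others sum to 27; max(0, 33 - 27) = 6.
Total collected = 0 + 9 + 6 = 15.

15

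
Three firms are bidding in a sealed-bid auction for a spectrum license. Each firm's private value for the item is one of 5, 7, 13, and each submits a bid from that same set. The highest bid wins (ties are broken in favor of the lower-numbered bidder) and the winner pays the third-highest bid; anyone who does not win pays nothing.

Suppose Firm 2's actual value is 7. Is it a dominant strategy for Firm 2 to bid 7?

Consider the case where Firm 1 bids 5 and Firm 3 bids 13.
Truthful bid 7: loses, pays 0, utility 0.
Bid 13 instead: wins, pays 5, utility 7 - 5 = 2.
Since 2 > 0, bidding 13 is strictly better here, so truthful bidding is not dominant.

No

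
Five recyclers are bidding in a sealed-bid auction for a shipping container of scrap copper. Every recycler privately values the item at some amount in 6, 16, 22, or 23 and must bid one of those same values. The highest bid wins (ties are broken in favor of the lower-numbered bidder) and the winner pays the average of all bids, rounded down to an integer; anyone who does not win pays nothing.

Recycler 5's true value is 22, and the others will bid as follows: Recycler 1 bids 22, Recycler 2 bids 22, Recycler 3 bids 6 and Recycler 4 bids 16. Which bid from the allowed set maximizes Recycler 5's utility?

Bid 6: loses, pays 0, utility 0.
Bid 16: loses, pays 0, utility 0.
Bid 22: loses, pays 0, utility 0.
Bid 23: wins, pays 17, utility 22 - 17 = 5.
The best choice is 23 with utility 5.

23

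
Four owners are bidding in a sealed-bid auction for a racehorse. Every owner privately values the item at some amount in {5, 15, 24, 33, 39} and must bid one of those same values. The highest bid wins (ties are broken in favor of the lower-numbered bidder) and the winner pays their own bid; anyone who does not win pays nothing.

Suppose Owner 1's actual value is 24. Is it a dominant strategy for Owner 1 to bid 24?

No

Consider the case where Owner 2 bids 5, Owner 3 bids 5 and Owner 4 bids 5.
Truthful bid 24: wins, pays 24, utility 24 - 24 = 0.
Bid 5 instead: wins, pays 5, utility 24 - 5 = 19.
Since 19 > 0, bidding 5 is strictly better here, so truthful bidding is not dominant.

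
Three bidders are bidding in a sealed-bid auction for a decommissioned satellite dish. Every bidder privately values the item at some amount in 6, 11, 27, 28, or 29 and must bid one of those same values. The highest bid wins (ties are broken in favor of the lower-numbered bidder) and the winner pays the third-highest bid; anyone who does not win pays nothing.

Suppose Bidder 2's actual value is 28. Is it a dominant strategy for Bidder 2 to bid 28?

No

Consider the case where Bidder 1 bids 6 and Bidder 3 bids 29.
Truthful bid 28: loses, pays 0, utility 0.
Bid 29 instead: wins, pays 6, utility 28 - 6 = 22.
Since 22 > 0, bidding 29 is strictly better here, so truthful bidding is not dominant.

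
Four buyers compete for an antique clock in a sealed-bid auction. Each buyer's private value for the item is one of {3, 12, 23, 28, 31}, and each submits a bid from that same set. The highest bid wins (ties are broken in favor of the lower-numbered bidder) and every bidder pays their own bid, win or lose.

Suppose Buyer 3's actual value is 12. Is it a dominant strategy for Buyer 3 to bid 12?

Consider the case where Buyer 1 bids 3, Buyer 2 bids 3 and Buyer 4 bids 23.
Truthful bid 12: loses but pays 12, utility -12.
Bid 3 instead: loses but pays 3, utility -3.
Since -3 > -12, bidding 3 is strictly better here, so truthful bidding is not dominant.

No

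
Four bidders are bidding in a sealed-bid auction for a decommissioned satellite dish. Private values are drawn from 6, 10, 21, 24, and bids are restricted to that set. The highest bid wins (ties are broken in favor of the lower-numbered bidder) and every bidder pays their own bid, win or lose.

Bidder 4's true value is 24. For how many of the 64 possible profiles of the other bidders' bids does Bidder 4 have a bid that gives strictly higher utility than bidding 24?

Others bid (6, 6, 6): truth gives 0; bid 10 gives 14 > 0. Violating.
Others bid (6, 6, 10): truth gives 0; bid 21 gives 3 > 0. Violating.
Others bid (6, 6, 24): truth gives -24; bid 6 gives -6 > -24. Violating.
Others bid (6, 10, 6): truth gives 0; bid 21 gives 3 > 0. Violating.
Others bid (6, 6, 21): truth gives 0; no alternative beats it.
Others bid (6, 10, 21): truth gives 0; no alternative beats it.
(Checking all 64 profiles: 45 have a profitable deviation, 19 do not.)

45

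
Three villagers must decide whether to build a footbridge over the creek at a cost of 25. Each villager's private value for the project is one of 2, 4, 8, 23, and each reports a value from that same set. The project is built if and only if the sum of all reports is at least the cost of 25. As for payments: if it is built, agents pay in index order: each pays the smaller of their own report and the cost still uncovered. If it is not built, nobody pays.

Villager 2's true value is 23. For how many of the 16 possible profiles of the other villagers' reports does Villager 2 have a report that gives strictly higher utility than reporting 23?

3

Others report (2, 23): truth gives 0; report 2 gives 21 > 0. Violating.
Others report (4, 23): truth gives 2; report 2 gives 21 > 2. Violating.
Others report (8, 23): truth gives 6; report 2 gives 21 > 6. Violating.
Others report (2, 2): truth gives 0; no alternative beats it.
Others report (2, 4): truth gives 0; no alternative beats it.
(Checking all 16 profiles: 3 have a profitable deviation, 13 do not.)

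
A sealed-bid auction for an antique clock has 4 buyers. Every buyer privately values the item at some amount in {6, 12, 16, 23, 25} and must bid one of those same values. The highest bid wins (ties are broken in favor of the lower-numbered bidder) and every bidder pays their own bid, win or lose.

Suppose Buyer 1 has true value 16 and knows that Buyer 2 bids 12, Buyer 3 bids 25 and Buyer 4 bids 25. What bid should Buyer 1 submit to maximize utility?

6

Bid 6: loses but pays 6, utility -6.
Bid 12: loses but pays 12, utility -12.
Bid 16: loses but pays 16, utility -16.
Bid 23: loses but pays 23, utility -23.
Bid 25: wins, pays 25, utility 16 - 25 = -9.
The best choice is 6 with utility -6.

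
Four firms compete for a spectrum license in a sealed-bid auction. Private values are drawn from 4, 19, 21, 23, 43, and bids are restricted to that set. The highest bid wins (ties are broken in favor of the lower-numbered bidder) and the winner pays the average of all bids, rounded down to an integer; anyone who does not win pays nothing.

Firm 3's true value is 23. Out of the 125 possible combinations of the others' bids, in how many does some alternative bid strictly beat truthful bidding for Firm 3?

17

Others bid (4, 4, 4): truth gives 15; bid 19 gives 16 > 15. Violating.
Others bid (4, 4, 19): truth gives 11; bid 19 gives 12 > 11. Violating.
Others bid (4, 4, 21): truth gives 10; bid 21 gives 11 > 10. Violating.
Others bid (4, 19, 19): truth gives 7; bid 21 gives 8 > 7. Violating.
Others bid (4, 4, 23): truth gives 10; no alternative beats it.
Others bid (4, 4, 43): truth gives 0; no alternative beats it.
(Checking all 125 profiles: 17 have a profitable deviation, 108 do not.)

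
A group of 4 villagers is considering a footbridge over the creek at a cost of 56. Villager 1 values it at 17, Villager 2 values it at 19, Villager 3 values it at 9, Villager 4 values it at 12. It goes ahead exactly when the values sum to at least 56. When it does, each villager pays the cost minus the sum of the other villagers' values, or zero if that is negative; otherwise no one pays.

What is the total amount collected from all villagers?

Total value 57 ≥ cost 56, so it is built.
Villager 1: others sum to 40; max(0, 56 - 40) = 16.
Villager 2: others sum to 38; max(0, 56 - 38) = 18.
Villager 3: others sum to 48; max(0, 56 - 48) = 8.
Villager 4: others sum to 45; max(0, 56 - 45) = 11.
Total collected = 16 + 18 + 8 + 11 = 53.

53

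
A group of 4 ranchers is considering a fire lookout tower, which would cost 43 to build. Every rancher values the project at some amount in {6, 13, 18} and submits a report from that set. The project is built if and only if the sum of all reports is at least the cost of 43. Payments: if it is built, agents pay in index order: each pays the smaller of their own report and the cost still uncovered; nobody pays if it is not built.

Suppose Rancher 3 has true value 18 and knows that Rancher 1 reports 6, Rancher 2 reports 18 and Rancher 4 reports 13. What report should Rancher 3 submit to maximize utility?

6

Report 6: project built, pays 6, utility 18 - 6 = 12.
Report 13: project built, pays 13, utility 18 - 13 = 5.
Report 18: project built, pays 18, utility 18 - 18 = 0.
The best choice is 6 with utility 12.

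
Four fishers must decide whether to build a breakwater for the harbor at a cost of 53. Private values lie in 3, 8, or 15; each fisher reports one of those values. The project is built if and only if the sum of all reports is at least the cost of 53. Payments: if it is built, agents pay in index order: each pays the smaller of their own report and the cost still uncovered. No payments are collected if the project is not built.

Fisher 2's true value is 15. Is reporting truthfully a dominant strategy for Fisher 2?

Consider the case where Fisher 1 reports 15, Fisher 3 reports 15 and Fisher 4 reports 15.
Truthful report 15: project built, pays 15, utility 15 - 15 = 0.
Report 8 instead: project built, pays 8, utility 15 - 8 = 7.
Since 7 > 0, reporting 8 is strictly better here, so truthful reporting is not dominant.

No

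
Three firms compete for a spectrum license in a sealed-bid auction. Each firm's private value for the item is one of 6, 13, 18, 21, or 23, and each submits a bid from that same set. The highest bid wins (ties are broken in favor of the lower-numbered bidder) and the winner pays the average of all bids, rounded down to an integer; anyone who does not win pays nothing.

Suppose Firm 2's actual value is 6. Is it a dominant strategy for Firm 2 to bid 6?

Check each profile of the others' bids and compare truth against every alternative bid.
Others bid (6, 13): truth gives 0, best alternative gives -4.
Others bid (6, 6): truth gives 0, best alternative gives -2.
Others bid (6, 18): truth gives 0, best alternative gives 0.
Others bid (6, 21): truth gives 0, best alternative gives 0.
Others bid (6, 23): truth gives 0, best alternative gives 0.
Others bid (13, 6): truth gives 0, best alternative gives 0.
(Remaining 19 profiles checked similarly; truth is weakly best in each.)
In every case the truthful bid is at least as good as any alternative, so it is a dominant strategy.

Yes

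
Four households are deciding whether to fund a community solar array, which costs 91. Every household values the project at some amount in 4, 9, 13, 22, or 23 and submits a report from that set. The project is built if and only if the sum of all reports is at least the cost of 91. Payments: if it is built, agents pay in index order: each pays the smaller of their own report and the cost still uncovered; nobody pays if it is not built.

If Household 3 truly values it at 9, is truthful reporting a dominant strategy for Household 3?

Yes

Check each profile of the others' reports and compare truth against every alternative report.
Others report (4, 4, 4): truth gives 0, best alternative gives 0.
Others report (4, 4, 9): truth gives 0, best alternative gives 0.
Others report (4, 4, 13): truth gives 0, best alternative gives 0.
Others report (4, 4, 22): truth gives 0, best alternative gives 0.
Others report (4, 4, 23): truth gives 0, best alternative gives 0.
Others report (4, 9, 4): truth gives 0, best alternative gives 0.
(Remaining 119 profiles checked similarly; truth is weakly best in each.)
In every case the truthful report is at least as good as any alternative, so it is a dominant strategy.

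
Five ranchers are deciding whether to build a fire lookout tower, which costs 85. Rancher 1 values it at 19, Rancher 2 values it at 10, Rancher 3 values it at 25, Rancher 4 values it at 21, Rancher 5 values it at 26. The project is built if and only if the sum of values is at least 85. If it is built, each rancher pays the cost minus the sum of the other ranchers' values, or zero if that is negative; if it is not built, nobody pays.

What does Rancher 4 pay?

5

Total value 101 ≥ cost 85, so the project is built.
The other ranchers' values sum to 80.
Cost minus that sum is 85 - 80 = 5.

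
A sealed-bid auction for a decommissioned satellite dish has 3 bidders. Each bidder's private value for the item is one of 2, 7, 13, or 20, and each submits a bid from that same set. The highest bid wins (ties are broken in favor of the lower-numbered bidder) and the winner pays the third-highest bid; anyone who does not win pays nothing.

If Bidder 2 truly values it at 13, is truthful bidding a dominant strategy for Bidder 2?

No

Consider the case where Bidder 1 bids 2 and Bidder 3 bids 20.
Truthful bid 13: loses, pays 0, utility 0.
Bid 20 instead: wins, pays 2, utility 13 - 2 = 11.
Since 11 > 0, bidding 20 is strictly better here, so truthful bidding is not dominant.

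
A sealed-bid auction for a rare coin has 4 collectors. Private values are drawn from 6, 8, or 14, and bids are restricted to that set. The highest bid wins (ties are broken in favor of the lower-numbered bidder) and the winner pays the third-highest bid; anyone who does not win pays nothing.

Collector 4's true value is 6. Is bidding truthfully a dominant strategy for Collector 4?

Yes

Check each profile of the others' bids and compare truth against every alternative bid.
Others bid (6, 6, 6): truth gives 0, best alternative gives 0.
Others bid (6, 6, 8): truth gives 0, best alternative gives 0.
Others bid (6, 6, 14): truth gives 0, best alternative gives 0.
Others bid (6, 8, 6): truth gives 0, best alternative gives 0.
Others bid (6, 8, 8): truth gives 0, best alternative gives 0.
Others bid (6, 8, 14): truth gives 0, best alternative gives 0.
(Remaining 21 profiles checked similarly; truth is weakly best in each.)
In every case the truthful bid is at least as good as any alternative, so it is a dominant strategy.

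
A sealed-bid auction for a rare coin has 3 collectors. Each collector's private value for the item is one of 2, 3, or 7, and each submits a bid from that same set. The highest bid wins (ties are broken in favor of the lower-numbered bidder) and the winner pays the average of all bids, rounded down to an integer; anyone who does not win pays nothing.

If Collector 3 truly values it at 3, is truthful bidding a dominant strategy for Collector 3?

Check each profile of the others' bids and compare truth against every alternative bid.
Others bid (2, 2): truth gives 1, best alternative gives 0.
Others bid (2, 3): truth gives 0, best alternative gives 0.
Others bid (2, 7): truth gives 0, best alternative gives 0.
Others bid (3, 2): truth gives 0, best alternative gives 0.
Others bid (3, 3): truth gives 0, best alternative gives 0.
Others bid (3, 7): truth gives 0, best alternative gives 0.
(Remaining 3 profiles checked similarly; truth is weakly best in each.)
In every case the truthful bid is at least as good as any alternative, so it is a dominant strategy.

Yes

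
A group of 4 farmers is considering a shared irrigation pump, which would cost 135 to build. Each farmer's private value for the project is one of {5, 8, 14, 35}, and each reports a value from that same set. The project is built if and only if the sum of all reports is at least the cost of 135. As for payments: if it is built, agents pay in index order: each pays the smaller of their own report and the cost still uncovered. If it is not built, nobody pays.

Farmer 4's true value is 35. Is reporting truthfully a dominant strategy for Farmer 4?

Yes

Check each profile of the others' reports and compare truth against every alternative report.
Others report (35, 35, 35): truth gives 5, best alternative gives 0.
Others report (5, 5, 5): truth gives 0, best alternative gives 0.
Others report (5, 5, 8): truth gives 0, best alternative gives 0.
Others report (5, 5, 14): truth gives 0, best alternative gives 0.
Others report (5, 5, 35): truth gives 0, best alternative gives 0.
Others report (5, 8, 5): truth gives 0, best alternative gives 0.
(Remaining 58 profiles checked similarly; truth is weakly best in each.)
In every case the truthful report is at least as good as any alternative, so it is a dominant strategy.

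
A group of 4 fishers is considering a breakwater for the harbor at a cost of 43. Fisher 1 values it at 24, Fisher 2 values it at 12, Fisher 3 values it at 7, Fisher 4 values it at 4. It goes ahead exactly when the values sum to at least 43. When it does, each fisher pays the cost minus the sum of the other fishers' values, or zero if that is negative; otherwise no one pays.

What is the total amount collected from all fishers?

31

Total value 47 ≥ cost 43, so it is built.
Fisher 1: others sum to 23; max(0, 43 - 23) = 20.
Fisher 2: others sum to 35; max(0, 43 - 35) = 8.
Fisher 3: others sum to 40; max(0, 43 - 40) = 3.
Fisher 4: others sum to 43; max(0, 43 - 43) = 0.
Total collected = 20 + 8 + 3 + 0 = 31.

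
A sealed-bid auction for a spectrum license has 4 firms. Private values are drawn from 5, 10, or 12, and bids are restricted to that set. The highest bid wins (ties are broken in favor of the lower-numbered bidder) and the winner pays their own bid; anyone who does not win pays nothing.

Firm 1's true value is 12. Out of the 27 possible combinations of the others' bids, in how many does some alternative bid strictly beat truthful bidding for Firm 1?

Others bid (5, 5, 5): truth gives 0; bid 5 gives 7 > 0. Violating.
Others bid (5, 5, 10): truth gives 0; bid 10 gives 2 > 0. Violating.
Others bid (5, 10, 5): truth gives 0; bid 10 gives 2 > 0. Violating.
Others bid (5, 10, 10): truth gives 0; bid 10 gives 2 > 0. Violating.
Others bid (5, 5, 12): truth gives 0; no alternative beats it.
Others bid (5, 10, 12): truth gives 0; no alternative beats it.
(Checking all 27 profiles: 8 have a profitable deviation, 19 do not.)

8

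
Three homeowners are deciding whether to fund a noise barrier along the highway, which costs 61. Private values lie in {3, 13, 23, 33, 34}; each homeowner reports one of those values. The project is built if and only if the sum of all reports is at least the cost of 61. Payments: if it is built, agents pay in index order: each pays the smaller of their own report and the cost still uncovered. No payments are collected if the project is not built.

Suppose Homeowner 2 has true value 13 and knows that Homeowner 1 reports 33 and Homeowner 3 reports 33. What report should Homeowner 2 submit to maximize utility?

Report 3: project built, pays 3, utility 13 - 3 = 10.
Report 13: project built, pays 13, utility 13 - 13 = 0.
Report 23: project built, pays 23, utility 13 - 23 = -10.
Report 33: project built, pays 28, utility 13 - 28 = -15.
Report 34: project built, pays 28, utility 13 - 28 = -15.
The best choice is 3 with utility 10.

3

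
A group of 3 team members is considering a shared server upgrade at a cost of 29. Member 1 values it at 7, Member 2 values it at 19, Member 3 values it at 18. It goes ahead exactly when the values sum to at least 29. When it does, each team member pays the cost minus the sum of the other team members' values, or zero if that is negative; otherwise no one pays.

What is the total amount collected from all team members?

Total value 44 ≥ cost 29, so it is built.
Member 1: others sum to 37; max(0, 29 - 37) = 0.
Member 2: others sum to 25; max(0, 29 - 25) = 4.
Member 3: others sum to 26; max(0, 29 - 26) = 3.
Total collected = 0 + 4 + 3 = 7.

7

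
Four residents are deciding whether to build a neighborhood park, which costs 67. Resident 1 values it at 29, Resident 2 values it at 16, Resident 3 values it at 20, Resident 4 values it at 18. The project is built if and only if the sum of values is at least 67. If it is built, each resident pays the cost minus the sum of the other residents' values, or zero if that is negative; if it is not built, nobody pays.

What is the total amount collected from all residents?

Total value 83 ≥ cost 67, so it is built.
Resident 1: others sum to 54; max(0, 67 - 54) = 13.
Resident 2: others sum to 67; max(0, 67 - 67) = 0.
Resident 3: others sum to 63; max(0, 67 - 63) = 4.
Resident 4: others sum to 65; max(0, 67 - 65) = 2.
Total collected = 13 + 0 + 4 + 2 = 19.

19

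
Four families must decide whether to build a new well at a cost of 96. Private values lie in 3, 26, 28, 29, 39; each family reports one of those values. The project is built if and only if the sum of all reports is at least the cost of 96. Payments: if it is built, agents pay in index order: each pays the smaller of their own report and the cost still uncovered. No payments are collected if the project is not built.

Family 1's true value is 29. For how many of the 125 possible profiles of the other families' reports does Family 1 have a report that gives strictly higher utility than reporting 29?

Others report (3, 26, 39): truth gives 0; report 28 gives 1 > 0. Violating.
Others report (3, 28, 39): truth gives 0; report 26 gives 3 > 0. Violating.
Others report (3, 29, 39): truth gives 0; report 26 gives 3 > 0. Violating.
Others report (3, 39, 26): truth gives 0; report 28 gives 1 > 0. Violating.
Others report (3, 3, 3): truth gives 0; no alternative beats it.
Others report (3, 3, 26): truth gives 0; no alternative beats it.
(Checking all 125 profiles: 85 have a profitable deviation, 40 do not.)

85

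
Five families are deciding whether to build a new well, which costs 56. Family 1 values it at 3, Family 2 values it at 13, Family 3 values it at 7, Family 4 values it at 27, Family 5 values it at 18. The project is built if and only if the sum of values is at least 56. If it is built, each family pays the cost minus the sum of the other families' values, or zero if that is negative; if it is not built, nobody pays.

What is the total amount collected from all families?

Total value 68 ≥ cost 56, so it is built.
Family 1: others sum to 65; max(0, 56 - 65) = 0.
Family 2: others sum to 55; max(0, 56 - 55) = 1.
Family 3: others sum to 61; max(0, 56 - 61) = 0.
Family 4: others sum to 41; max(0, 56 - 41) = 15.
Family 5: others sum to 50; max(0, 56 - 50) = 6.
Total collected = 0 + 1 + 0 + 15 + 6 = 22.

22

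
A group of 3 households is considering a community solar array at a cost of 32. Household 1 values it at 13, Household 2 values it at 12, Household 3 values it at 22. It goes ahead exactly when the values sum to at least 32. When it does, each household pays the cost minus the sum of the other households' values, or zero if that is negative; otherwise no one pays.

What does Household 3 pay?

Total value 47 ≥ cost 32, so the project is built.
The other households' values sum to 25.
Cost minus that sum is 32 - 25 = 7.

7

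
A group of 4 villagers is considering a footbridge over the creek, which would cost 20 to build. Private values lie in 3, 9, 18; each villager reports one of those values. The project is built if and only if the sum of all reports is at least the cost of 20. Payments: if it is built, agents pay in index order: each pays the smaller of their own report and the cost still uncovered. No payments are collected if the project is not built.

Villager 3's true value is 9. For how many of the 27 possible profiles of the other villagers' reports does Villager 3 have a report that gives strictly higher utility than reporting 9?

5

Others report (3, 3, 18): truth gives 0; report 3 gives 6 > 0. Violating.
Others report (3, 9, 9): truth gives 1; report 3 gives 6 > 1. Violating.
Others report (3, 9, 18): truth gives 1; report 3 gives 6 > 1. Violating.
Others report (9, 3, 9): truth gives 1; report 3 gives 6 > 1. Violating.
Others report (3, 3, 3): truth gives 0; no alternative beats it.
Others report (3, 3, 9): truth gives 0; no alternative beats it.
(Checking all 27 profiles: 5 have a profitable deviation, 22 do not.)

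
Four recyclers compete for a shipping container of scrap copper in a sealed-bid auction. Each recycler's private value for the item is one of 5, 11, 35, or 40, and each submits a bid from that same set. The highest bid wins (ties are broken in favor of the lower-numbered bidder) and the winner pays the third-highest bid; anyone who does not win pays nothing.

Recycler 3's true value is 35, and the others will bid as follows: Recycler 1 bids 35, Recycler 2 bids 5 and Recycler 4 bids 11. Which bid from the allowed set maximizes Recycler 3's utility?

40

Bid 5: loses, pays 0, utility 0.
Bid 11: loses, pays 0, utility 0.
Bid 35: loses, pays 0, utility 0.
Bid 40: wins, pays 11, utility 35 - 11 = 24.
The best choice is 40 with utility 24.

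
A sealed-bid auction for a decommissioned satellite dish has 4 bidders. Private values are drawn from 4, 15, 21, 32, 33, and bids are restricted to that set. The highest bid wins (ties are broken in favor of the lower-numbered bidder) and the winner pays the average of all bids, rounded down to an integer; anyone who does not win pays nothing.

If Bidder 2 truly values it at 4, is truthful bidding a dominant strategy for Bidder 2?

Check each profile of the others' bids and compare truth against every alternative bid.
Others bid (4, 15, 15): truth gives 0, best alternative gives -8.
Others bid (4, 4, 15): truth gives 0, best alternative gives -5.
Others bid (4, 15, 4): truth gives 0, best alternative gives -5.
Others bid (4, 4, 4): truth gives 0, best alternative gives -2.
Others bid (4, 4, 21): truth gives 0, best alternative gives 0.
Others bid (4, 4, 32): truth gives 0, best alternative gives 0.
(Remaining 119 profiles checked similarly; truth is weakly best in each.)
In every case the truthful bid is at least as good as any alternative, so it is a dominant strategy.

Yes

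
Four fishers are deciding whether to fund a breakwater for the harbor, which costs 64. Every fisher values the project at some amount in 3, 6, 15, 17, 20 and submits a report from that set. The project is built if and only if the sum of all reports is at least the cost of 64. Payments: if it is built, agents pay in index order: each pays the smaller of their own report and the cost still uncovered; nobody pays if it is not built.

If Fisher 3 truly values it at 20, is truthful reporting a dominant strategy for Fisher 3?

Consider the case where Fisher 1 reports 15, Fisher 2 reports 15 and Fisher 4 reports 17.
Truthful report 20: project built, pays 20, utility 20 - 20 = 0.
Report 17 instead: project built, pays 17, utility 20 - 17 = 3.
Since 3 > 0, reporting 17 is strictly better here, so truthful reporting is not dominant.

No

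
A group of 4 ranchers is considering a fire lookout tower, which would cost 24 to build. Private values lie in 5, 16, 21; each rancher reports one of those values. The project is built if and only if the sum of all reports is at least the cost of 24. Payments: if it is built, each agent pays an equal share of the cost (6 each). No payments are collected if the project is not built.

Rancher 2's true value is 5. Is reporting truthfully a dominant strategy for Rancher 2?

Yes

Check each profile of the others' reports and compare truth against every alternative report.
Others report (5, 5, 5): truth gives 0, best alternative gives -1.
Others report (5, 5, 16): truth gives -1, best alternative gives -1.
Others report (5, 5, 21): truth gives -1, best alternative gives -1.
Others report (5, 16, 5): truth gives -1, best alternative gives -1.
Others report (5, 16, 16): truth gives -1, best alternative gives -1.
Others report (5, 16, 21): truth gives -1, best alternative gives -1.
(Remaining 21 profiles checked similarly; truth is weakly best in each.)
In every case the truthful report is at least as good as any alternative, so it is a dominant strategy.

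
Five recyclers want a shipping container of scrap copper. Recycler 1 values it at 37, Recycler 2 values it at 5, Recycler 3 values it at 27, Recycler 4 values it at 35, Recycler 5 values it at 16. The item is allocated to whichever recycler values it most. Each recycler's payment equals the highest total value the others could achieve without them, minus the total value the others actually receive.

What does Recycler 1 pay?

35

Recycler 1 has the highest value and receives the item.
Without Recycler 1, the item would go to the next-highest value, 35, so the others could achieve 35.
With Recycler 1 present and winning, the others receive nothing, so their total is 0.
Payment = 35 - 0 = 35.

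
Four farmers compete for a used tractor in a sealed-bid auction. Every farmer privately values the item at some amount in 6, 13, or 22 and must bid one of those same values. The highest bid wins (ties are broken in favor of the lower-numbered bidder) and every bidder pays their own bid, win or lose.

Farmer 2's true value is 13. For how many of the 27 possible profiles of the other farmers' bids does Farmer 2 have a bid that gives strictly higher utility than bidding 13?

23

Others bid (6, 6, 22): truth gives -13; bid 6 gives -6 > -13. Violating.
Others bid (6, 13, 22): truth gives -13; bid 6 gives -6 > -13. Violating.
Others bid (6, 22, 6): truth gives -13; bid 6 gives -6 > -13. Violating.
Others bid (6, 22, 13): truth gives -13; bid 6 gives -6 > -13. Violating.
Others bid (6, 6, 6): truth gives 0; no alternative beats it.
Others bid (6, 6, 13): truth gives 0; no alternative beats it.
(Checking all 27 profiles: 23 have a profitable deviation, 4 do not.)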